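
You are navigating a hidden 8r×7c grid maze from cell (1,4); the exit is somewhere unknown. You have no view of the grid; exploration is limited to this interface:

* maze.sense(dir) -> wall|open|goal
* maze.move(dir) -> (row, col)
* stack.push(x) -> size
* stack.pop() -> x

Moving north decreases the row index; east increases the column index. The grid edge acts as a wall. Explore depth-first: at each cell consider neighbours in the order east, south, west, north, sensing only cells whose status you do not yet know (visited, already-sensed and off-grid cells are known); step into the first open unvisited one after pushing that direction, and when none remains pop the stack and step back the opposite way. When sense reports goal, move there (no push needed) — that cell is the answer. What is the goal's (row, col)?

# sense(dir→east) -> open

# push(x→east) -> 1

# move(dir→east) -> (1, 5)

# sense(dir→east) -> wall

# sense(dir→south) -> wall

# sense(dir→north) -> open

# push(x→north) -> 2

# move(dir→north) -> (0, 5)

# sense(dir→east) -> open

# push(x→east) -> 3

# move(dir→east) -> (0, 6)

# pop() -> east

# move(dir→west) -> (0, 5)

# sense(dir→west) -> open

# push(x→west) -> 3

# move(dir→west) -> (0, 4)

# sense(dir→west) -> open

# push(x→west) -> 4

# move(dir→west) -> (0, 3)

# sense(dir→south) -> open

# push(x→south) -> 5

# move(dir→south) -> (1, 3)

# sense(dir→south) -> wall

# sense(dir→west) -> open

# push(x→west) -> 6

# move(dir→west) -> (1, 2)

# sense(dir→south) -> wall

# sense(dir→west) -> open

# push(x→west) -> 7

# move(dir→west) -> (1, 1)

# sense(dir→south) -> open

# push(x→south) -> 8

# move(dir→south) -> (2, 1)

# sense(dir→south) -> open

# push(x→south) -> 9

# move(dir→south) -> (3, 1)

# sense(dir→east) -> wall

# sense(dir→south) -> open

# push(x→south) -> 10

# move(dir→south) -> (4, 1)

# sense(dir→east) -> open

# push(x→east) -> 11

# move(dir→east) -> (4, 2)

# sense(dir→east) -> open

# push(x→east) -> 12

# move(dir→east) -> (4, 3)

# sense(dir→east) -> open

# push(x→east) -> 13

# move(dir→east) -> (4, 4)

# sense(dir→east) -> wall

# sense(dir→south) -> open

# push(x→south) -> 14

# move(dir→south) -> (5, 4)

# sense(dir→east) -> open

# push(x→east) -> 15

# move(dir→east) -> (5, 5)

# sense(dir→east) -> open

# push(x→east) -> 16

# move(dir→east) -> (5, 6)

# sense(dir→south) -> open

# push(x→south) -> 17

# move(dir→south) -> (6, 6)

# sense(dir→south) -> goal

# move(dir→south) -> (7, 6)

Answer: (7, 6)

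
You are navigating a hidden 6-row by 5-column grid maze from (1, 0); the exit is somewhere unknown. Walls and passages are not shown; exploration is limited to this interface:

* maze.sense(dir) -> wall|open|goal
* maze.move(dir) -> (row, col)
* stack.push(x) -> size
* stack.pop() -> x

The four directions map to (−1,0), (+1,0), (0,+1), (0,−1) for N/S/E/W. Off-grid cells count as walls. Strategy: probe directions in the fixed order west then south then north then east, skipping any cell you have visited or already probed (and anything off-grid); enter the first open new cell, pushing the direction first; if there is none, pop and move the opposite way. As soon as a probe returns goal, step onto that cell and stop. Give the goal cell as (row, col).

% sense(south) : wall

% sense(north) : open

% push(north) : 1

% move(north) : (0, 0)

% sense(east) : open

% push(east) : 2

% move(east) : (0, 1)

% sense(south) : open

% push(south) : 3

% move(south) : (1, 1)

% sense(south) : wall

% sense(east) : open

% push(east) : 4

% move(east) : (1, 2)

% sense(south) : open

% push(south) : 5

% move(south) : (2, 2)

% sense(south) : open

% push(south) : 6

% move(south) : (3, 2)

% sense(west) : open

% push(west) : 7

% move(west) : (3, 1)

% sense(west) : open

% push(west) : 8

% move(west) : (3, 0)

% sense(south) : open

% push(south) : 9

% move(south) : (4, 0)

% sense(south) : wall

% sense(east) : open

% push(east) : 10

% move(east) : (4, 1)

% sense(south) : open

% push(south) : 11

% move(south) : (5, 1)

% sense(east) : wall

% pop() : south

% move(north) : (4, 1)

% sense(east) : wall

% pop() : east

% move(west) : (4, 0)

% pop() : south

% move(north) : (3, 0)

% pop() : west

% move(east) : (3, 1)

% pop() : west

% move(east) : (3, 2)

% sense(east) : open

% push(east) : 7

% move(east) : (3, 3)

% sense(south) : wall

% sense(north) : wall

% sense(east) : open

% push(east) : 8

% move(east) : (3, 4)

% sense(south) : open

% push(south) : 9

% move(south) : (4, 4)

% sense(south) : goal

% move(south) : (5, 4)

Answer: (5, 4)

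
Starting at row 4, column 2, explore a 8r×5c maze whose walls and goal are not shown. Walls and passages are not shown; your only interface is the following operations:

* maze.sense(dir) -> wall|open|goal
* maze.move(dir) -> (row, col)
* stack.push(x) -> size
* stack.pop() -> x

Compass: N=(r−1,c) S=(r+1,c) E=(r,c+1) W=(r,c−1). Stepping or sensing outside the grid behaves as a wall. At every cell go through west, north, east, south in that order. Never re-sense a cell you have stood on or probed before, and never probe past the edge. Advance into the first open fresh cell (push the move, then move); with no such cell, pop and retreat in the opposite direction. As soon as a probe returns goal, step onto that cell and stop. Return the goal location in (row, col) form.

-> maze.sense(dir: west)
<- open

-> stack.push(x: west)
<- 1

-> maze.move(dir: west)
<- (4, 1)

-> maze.sense(dir: west)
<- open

-> stack.push(x: west)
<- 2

-> maze.move(dir: west)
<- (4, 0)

-> maze.sense(dir: north)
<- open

-> stack.push(x: north)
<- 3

-> maze.move(dir: north)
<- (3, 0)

-> maze.sense(dir: north)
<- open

-> stack.push(x: north)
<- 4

-> maze.move(dir: north)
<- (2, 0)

-> maze.sense(dir: north)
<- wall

-> maze.sense(dir: east)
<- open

-> stack.push(x: east)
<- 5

-> maze.move(dir: east)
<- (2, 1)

-> maze.sense(dir: north)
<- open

-> stack.push(x: north)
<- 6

-> maze.move(dir: north)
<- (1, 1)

-> maze.sense(dir: north)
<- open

-> stack.push(x: north)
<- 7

-> maze.move(dir: north)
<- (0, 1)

-> maze.sense(dir: west)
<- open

-> stack.push(x: west)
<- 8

-> maze.move(dir: west)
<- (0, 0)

-> stack.pop()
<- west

-> maze.move(dir: east)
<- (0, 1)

-> maze.sense(dir: east)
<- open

-> stack.push(x: east)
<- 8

-> maze.move(dir: east)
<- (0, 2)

-> maze.sense(dir: east)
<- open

-> stack.push(x: east)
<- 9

-> maze.move(dir: east)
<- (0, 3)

-> maze.sense(dir: east)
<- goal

-> maze.move(dir: east)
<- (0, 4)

Answer: (0, 4)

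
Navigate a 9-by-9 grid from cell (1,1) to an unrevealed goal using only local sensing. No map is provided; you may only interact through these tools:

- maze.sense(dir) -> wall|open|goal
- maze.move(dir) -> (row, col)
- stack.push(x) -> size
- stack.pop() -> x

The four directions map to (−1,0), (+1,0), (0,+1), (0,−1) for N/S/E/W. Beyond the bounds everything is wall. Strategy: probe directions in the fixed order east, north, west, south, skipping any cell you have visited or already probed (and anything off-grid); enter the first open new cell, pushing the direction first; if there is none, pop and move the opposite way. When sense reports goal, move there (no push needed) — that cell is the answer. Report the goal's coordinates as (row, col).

CALL sense[east]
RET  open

CALL push[east]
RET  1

CALL move[east]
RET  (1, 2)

CALL sense[east]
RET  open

CALL push[east]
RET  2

CALL move[east]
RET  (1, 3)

CALL sense[east]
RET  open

CALL push[east]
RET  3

CALL move[east]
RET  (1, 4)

CALL sense[east]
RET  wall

CALL sense[north]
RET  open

CALL push[north]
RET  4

CALL move[north]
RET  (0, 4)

CALL sense[east]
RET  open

CALL push[east]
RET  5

CALL move[east]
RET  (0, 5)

CALL sense[east]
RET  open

CALL push[east]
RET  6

CALL move[east]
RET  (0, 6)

CALL sense[east]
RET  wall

CALL sense[south]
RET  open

CALL push[south]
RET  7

CALL move[south]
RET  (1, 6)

CALL sense[east]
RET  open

CALL push[east]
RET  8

CALL move[east]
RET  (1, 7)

CALL sense[east]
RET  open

CALL push[east]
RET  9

CALL move[east]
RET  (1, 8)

CALL sense[north]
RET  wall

CALL sense[south]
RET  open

CALL push[south]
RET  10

CALL move[south]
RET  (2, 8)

CALL sense[west]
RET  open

CALL push[west]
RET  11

CALL move[west]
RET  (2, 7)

CALL sense[west]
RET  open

CALL push[west]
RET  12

CALL move[west]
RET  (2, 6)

CALL sense[west]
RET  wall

CALL sense[south]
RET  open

CALL push[south]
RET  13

CALL move[south]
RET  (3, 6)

CALL sense[east]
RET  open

CALL push[east]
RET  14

CALL move[east]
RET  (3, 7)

CALL sense[east]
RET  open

CALL push[east]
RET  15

CALL move[east]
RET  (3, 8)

CALL sense[south]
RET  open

CALL push[south]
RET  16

CALL move[south]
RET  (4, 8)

CALL sense[west]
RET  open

CALL push[west]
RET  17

CALL move[west]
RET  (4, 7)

CALL sense[west]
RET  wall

CALL sense[south]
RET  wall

CALL pop[]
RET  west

CALL move[east]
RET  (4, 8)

CALL sense[south]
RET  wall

CALL pop[]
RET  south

CALL move[north]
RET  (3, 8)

CALL pop[]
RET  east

CALL move[west]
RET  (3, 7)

CALL pop[]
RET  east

CALL move[west]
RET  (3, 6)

CALL sense[west]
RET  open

CALL push[west]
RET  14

CALL move[west]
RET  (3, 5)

CALL sense[west]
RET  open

CALL push[west]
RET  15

CALL move[west]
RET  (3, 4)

CALL sense[north]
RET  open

CALL push[north]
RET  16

CALL move[north]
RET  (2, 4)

CALL sense[west]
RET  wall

CALL pop[]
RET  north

CALL move[south]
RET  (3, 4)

CALL sense[west]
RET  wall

CALL sense[south]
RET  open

CALL push[south]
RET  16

CALL move[south]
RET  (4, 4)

CALL sense[east]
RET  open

CALL push[east]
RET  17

CALL move[east]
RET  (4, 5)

CALL sense[south]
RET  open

CALL push[south]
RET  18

CALL move[south]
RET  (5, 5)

CALL sense[east]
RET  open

CALL push[east]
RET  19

CALL move[east]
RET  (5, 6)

CALL sense[south]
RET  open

CALL push[south]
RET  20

CALL move[south]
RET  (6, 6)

CALL sense[east]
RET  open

CALL push[east]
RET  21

CALL move[east]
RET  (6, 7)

CALL sense[east]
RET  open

CALL push[east]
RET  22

CALL move[east]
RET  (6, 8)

CALL sense[south]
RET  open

CALL push[south]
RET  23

CALL move[south]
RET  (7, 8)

CALL sense[west]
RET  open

CALL push[west]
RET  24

CALL move[west]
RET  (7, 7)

CALL sense[west]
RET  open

CALL push[west]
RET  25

CALL move[west]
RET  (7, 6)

CALL sense[west]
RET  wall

CALL sense[south]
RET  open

CALL push[south]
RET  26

CALL move[south]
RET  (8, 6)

CALL sense[east]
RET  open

CALL push[east]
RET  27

CALL move[east]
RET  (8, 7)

CALL sense[east]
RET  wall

CALL pop[]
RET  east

CALL move[west]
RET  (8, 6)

CALL sense[west]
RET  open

CALL push[west]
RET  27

CALL move[west]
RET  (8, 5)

CALL sense[west]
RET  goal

CALL move[west]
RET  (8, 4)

Answer: (8, 4)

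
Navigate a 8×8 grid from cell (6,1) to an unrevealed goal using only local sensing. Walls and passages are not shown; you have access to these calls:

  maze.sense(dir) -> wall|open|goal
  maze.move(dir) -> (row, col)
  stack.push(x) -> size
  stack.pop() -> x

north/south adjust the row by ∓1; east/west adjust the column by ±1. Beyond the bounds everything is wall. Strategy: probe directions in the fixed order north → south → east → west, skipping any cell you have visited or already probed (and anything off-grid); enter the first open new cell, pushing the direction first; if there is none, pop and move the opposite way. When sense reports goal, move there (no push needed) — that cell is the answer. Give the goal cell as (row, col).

-> maze.sense(north)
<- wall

-> maze.sense(south)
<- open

-> stack.push(south)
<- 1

-> maze.move(south)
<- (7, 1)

-> maze.sense(east)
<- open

-> stack.push(east)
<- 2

-> maze.move(east)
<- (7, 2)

-> maze.sense(north)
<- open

-> stack.push(north)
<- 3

-> maze.move(north)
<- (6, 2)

-> maze.sense(north)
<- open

-> stack.push(north)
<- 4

-> maze.move(north)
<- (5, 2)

-> maze.sense(north)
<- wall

-> maze.sense(east)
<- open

-> stack.push(east)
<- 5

-> maze.move(east)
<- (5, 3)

-> maze.sense(north)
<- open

-> stack.push(north)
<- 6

-> maze.move(north)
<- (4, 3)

-> maze.sense(north)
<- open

-> stack.push(north)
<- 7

-> maze.move(north)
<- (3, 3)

-> maze.sense(north)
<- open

-> stack.push(north)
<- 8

-> maze.move(north)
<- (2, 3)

-> maze.sense(north)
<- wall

-> maze.sense(east)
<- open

-> stack.push(east)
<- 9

-> maze.move(east)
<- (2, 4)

-> maze.sense(north)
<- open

-> stack.push(north)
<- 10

-> maze.move(north)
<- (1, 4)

-> maze.sense(north)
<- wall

-> maze.sense(east)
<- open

-> stack.push(east)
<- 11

-> maze.move(east)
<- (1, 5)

-> maze.sense(north)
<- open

-> stack.push(north)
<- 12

-> maze.move(north)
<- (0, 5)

-> maze.sense(east)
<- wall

-> stack.pop()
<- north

-> maze.move(south)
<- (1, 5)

-> maze.sense(south)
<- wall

-> maze.sense(east)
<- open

-> stack.push(east)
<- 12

-> maze.move(east)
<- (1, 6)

-> maze.sense(south)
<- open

-> stack.push(south)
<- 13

-> maze.move(south)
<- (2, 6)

-> maze.sense(south)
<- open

-> stack.push(south)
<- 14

-> maze.move(south)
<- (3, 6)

-> maze.sense(south)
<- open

-> stack.push(south)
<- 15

-> maze.move(south)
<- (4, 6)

-> maze.sense(south)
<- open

-> stack.push(south)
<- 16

-> maze.move(south)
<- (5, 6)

-> maze.sense(south)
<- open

-> stack.push(south)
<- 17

-> maze.move(south)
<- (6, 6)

-> maze.sense(south)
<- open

-> stack.push(south)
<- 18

-> maze.move(south)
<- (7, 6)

-> maze.sense(east)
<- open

-> stack.push(east)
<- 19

-> maze.move(east)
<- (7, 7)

-> maze.sense(north)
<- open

-> stack.push(north)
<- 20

-> maze.move(north)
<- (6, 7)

-> maze.sense(north)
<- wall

-> stack.pop()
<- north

-> maze.move(south)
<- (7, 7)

-> stack.pop()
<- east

-> maze.move(west)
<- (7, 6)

-> maze.sense(west)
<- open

-> stack.push(west)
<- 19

-> maze.move(west)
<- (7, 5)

-> maze.sense(north)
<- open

-> stack.push(north)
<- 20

-> maze.move(north)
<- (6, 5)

-> maze.sense(north)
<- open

-> stack.push(north)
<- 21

-> maze.move(north)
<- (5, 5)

-> maze.sense(north)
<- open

-> stack.push(north)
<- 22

-> maze.move(north)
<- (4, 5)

-> maze.sense(north)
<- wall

-> maze.sense(west)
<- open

-> stack.push(west)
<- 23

-> maze.move(west)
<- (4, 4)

-> maze.sense(north)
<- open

-> stack.push(north)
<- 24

-> maze.move(north)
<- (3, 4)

-> stack.pop()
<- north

-> maze.move(south)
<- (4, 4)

-> maze.sense(south)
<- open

-> stack.push(south)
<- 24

-> maze.move(south)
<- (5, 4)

-> maze.sense(south)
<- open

-> stack.push(south)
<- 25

-> maze.move(south)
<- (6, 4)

-> maze.sense(south)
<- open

-> stack.push(south)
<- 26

-> maze.move(south)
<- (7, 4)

-> maze.sense(west)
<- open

-> stack.push(west)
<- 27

-> maze.move(west)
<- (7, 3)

-> maze.sense(north)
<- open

-> stack.push(north)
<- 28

-> maze.move(north)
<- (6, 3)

-> stack.pop()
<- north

-> maze.move(south)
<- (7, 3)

-> stack.pop()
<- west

-> maze.move(east)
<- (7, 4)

-> stack.pop()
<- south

-> maze.move(north)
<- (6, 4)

-> stack.pop()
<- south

-> maze.move(north)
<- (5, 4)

-> stack.pop()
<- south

-> maze.move(north)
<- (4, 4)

-> stack.pop()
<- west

-> maze.move(east)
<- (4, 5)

-> stack.pop()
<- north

-> maze.move(south)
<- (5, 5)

-> stack.pop()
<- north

-> maze.move(south)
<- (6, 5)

-> stack.pop()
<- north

-> maze.move(south)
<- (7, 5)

-> stack.pop()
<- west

-> maze.move(east)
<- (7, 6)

-> stack.pop()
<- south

-> maze.move(north)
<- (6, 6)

-> stack.pop()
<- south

-> maze.move(north)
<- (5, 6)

-> stack.pop()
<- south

-> maze.move(north)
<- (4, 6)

-> maze.sense(east)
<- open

-> stack.push(east)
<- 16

-> maze.move(east)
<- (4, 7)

-> maze.sense(north)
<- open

-> stack.push(north)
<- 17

-> maze.move(north)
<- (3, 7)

-> maze.sense(north)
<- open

-> stack.push(north)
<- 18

-> maze.move(north)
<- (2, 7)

-> maze.sense(north)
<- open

-> stack.push(north)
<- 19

-> maze.move(north)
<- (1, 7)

-> maze.sense(north)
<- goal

-> maze.move(north)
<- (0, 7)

Answer: (0, 7)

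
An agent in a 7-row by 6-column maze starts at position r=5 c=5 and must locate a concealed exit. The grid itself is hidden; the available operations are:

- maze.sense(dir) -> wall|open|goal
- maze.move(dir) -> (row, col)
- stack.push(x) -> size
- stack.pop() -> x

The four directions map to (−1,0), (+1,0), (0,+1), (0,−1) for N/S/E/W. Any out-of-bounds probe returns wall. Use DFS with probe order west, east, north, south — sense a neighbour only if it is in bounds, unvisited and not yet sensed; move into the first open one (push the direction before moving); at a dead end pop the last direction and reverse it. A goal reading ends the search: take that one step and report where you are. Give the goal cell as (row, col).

-- maze.sense(west) -> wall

-- maze.sense(north) -> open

-- stack.push(north) -> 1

-- maze.move(north) -> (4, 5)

-- maze.sense(west) -> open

-- stack.push(west) -> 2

-- maze.move(west) -> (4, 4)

-- maze.sense(west) -> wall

-- maze.sense(north) -> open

-- stack.push(north) -> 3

-- maze.move(north) -> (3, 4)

-- maze.sense(west) -> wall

-- maze.sense(east) -> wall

-- maze.sense(north) -> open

-- stack.push(north) -> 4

-- maze.move(north) -> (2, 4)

-- maze.sense(west) -> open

-- stack.push(west) -> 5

-- maze.move(west) -> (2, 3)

-- maze.sense(west) -> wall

-- maze.sense(north) -> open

-- stack.push(north) -> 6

-- maze.move(north) -> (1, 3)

-- maze.sense(west) -> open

-- stack.push(west) -> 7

-- maze.move(west) -> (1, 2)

-- maze.sense(west) -> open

-- stack.push(west) -> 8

-- maze.move(west) -> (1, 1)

-- maze.sense(west) -> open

-- stack.push(west) -> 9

-- maze.move(west) -> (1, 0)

-- maze.sense(north) -> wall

-- maze.sense(south) -> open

-- stack.push(south) -> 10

-- maze.move(south) -> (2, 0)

-- maze.sense(east) -> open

-- stack.push(east) -> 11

-- maze.move(east) -> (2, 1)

-- maze.sense(south) -> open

-- stack.push(south) -> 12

-- maze.move(south) -> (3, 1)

-- maze.sense(west) -> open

-- stack.push(west) -> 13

-- maze.move(west) -> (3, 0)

-- maze.sense(south) -> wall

-- stack.pop() -> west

-- maze.move(east) -> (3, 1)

-- maze.sense(east) -> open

-- stack.push(east) -> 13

-- maze.move(east) -> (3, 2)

-- maze.sense(south) -> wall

-- stack.pop() -> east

-- maze.move(west) -> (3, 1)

-- maze.sense(south) -> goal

-- maze.move(south) -> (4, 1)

Answer: (4, 1)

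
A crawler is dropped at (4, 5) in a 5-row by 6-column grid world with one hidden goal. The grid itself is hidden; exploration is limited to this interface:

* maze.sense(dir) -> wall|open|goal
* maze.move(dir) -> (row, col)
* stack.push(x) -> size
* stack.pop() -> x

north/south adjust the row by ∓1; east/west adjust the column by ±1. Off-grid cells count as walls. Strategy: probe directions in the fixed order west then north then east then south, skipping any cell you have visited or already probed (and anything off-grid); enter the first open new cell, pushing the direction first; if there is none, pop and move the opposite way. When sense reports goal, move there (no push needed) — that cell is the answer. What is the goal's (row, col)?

Invoking sense(dir: west), and observe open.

Calling push(x: west), giving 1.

Then move(dir: west), and get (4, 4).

Then sense(dir: west), yielding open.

I run push(x: west), giving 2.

I call move(dir: west), yielding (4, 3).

Invoking sense(dir: west), which returns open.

Using push(x: west), : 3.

Using move(dir: west), and see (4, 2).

I call sense(dir: west), yielding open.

I try push(x: west), and observe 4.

I use move(dir: west), yielding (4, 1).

I try sense(dir: west), : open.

Now I run push(x: west), and see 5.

Then move(dir: west), giving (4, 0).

Next I call sense(dir: north), giving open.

Now I run push(x: north), and observe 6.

Next I call move(dir: north), — result: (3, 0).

I run sense(dir: north), and see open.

I run push(x: north), and see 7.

Using move(dir: north), yielding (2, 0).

I use sense(dir: north), yielding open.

Then push(x: north), and get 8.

I invoke move(dir: north), and observe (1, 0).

Invoking sense(dir: north), yielding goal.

I use move(dir: north), giving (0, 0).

Answer: (0, 0)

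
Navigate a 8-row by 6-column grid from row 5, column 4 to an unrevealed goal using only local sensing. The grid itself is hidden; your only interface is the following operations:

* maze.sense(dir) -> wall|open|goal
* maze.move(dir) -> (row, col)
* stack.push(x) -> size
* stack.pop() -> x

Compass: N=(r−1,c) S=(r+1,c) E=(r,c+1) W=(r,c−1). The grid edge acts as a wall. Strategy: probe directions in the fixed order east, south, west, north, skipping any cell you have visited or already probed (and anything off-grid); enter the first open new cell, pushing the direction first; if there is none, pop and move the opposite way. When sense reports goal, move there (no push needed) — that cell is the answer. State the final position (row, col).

! 1. maze.sense(dir: east) ~> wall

! 2. maze.sense(dir: south) ~> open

! 3. stack.push(x: south) ~> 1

! 4. maze.move(dir: south) ~> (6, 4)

! 5. maze.sense(dir: east) ~> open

! 6. stack.push(x: east) ~> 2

! 7. maze.move(dir: east) ~> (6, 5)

! 8. maze.sense(dir: south) ~> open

! 9. stack.push(x: south) ~> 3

! 10. maze.move(dir: south) ~> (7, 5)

! 11. maze.sense(dir: west) ~> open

! 12. stack.push(x: west) ~> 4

! 13. maze.move(dir: west) ~> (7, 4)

! 14. maze.sense(dir: west) ~> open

! 15. stack.push(x: west) ~> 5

! 16. maze.move(dir: west) ~> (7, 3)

! 17. maze.sense(dir: west) ~> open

! 18. stack.push(x: west) ~> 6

! 19. maze.move(dir: west) ~> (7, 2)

! 20. maze.sense(dir: west) ~> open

! 21. stack.push(x: west) ~> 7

! 22. maze.move(dir: west) ~> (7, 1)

! 23. maze.sense(dir: west) ~> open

! 24. stack.push(x: west) ~> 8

! 25. maze.move(dir: west) ~> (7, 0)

! 26. maze.sense(dir: north) ~> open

! 27. stack.push(x: north) ~> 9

! 28. maze.move(dir: north) ~> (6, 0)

! 29. maze.sense(dir: east) ~> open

! 30. stack.push(x: east) ~> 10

! 31. maze.move(dir: east) ~> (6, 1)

! 32. maze.sense(dir: east) ~> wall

! 33. maze.sense(dir: north) ~> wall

! 34. stack.pop() ~> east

! 35. maze.move(dir: west) ~> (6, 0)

! 36. maze.sense(dir: north) ~> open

! 37. stack.push(x: north) ~> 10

! 38. maze.move(dir: north) ~> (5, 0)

! 39. maze.sense(dir: north) ~> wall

! 40. stack.pop() ~> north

! 41. maze.move(dir: south) ~> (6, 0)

! 42. stack.pop() ~> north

! 43. maze.move(dir: south) ~> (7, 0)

! 44. stack.pop() ~> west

! 45. maze.move(dir: east) ~> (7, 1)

! 46. stack.pop() ~> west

! 47. maze.move(dir: east) ~> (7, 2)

! 48. stack.pop() ~> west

! 49. maze.move(dir: east) ~> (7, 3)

! 50. maze.sense(dir: north) ~> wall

! 51. stack.pop() ~> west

! 52. maze.move(dir: east) ~> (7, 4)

! 53. stack.pop() ~> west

! 54. maze.move(dir: east) ~> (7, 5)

! 55. stack.pop() ~> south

! 56. maze.move(dir: north) ~> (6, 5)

! 57. stack.pop() ~> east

! 58. maze.move(dir: west) ~> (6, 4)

! 59. stack.pop() ~> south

! 60. maze.move(dir: north) ~> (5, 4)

! 61. maze.sense(dir: west) ~> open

! 62. stack.push(x: west) ~> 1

! 63. maze.move(dir: west) ~> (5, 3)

! 64. maze.sense(dir: west) ~> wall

! 65. maze.sense(dir: north) ~> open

! 66. stack.push(x: north) ~> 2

! 67. maze.move(dir: north) ~> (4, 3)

! 68. maze.sense(dir: east) ~> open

! 69. stack.push(x: east) ~> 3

! 70. maze.move(dir: east) ~> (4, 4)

! 71. maze.sense(dir: east) ~> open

! 72. stack.push(x: east) ~> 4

! 73. maze.move(dir: east) ~> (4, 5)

! 74. maze.sense(dir: north) ~> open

! 75. stack.push(x: north) ~> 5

! 76. maze.move(dir: north) ~> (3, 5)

! 77. maze.sense(dir: west) ~> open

! 78. stack.push(x: west) ~> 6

! 79. maze.move(dir: west) ~> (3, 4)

! 80. maze.sense(dir: west) ~> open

! 81. stack.push(x: west) ~> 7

! 82. maze.move(dir: west) ~> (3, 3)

! 83. maze.sense(dir: west) ~> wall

! 84. maze.sense(dir: north) ~> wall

! 85. stack.pop() ~> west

! 86. maze.move(dir: east) ~> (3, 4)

! 87. maze.sense(dir: north) ~> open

! 88. stack.push(x: north) ~> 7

! 89. maze.move(dir: north) ~> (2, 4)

! 90. maze.sense(dir: east) ~> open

! 91. stack.push(x: east) ~> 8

! 92. maze.move(dir: east) ~> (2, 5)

! 93. maze.sense(dir: north) ~> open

! 94. stack.push(x: north) ~> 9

! 95. maze.move(dir: north) ~> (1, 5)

! 96. maze.sense(dir: west) ~> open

! 97. stack.push(x: west) ~> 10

! 98. maze.move(dir: west) ~> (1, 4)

! 99. maze.sense(dir: west) ~> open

! 100. stack.push(x: west) ~> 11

! 101. maze.move(dir: west) ~> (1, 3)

! 102. maze.sense(dir: west) ~> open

! 103. stack.push(x: west) ~> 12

! 104. maze.move(dir: west) ~> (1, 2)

! 105. maze.sense(dir: south) ~> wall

! 106. maze.sense(dir: west) ~> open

! 107. stack.push(x: west) ~> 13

! 108. maze.move(dir: west) ~> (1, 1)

! 109. maze.sense(dir: south) ~> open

! 110. stack.push(x: south) ~> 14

! 111. maze.move(dir: south) ~> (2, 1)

! 112. maze.sense(dir: south) ~> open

! 113. stack.push(x: south) ~> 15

! 114. maze.move(dir: south) ~> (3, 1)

! 115. maze.sense(dir: south) ~> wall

! 116. maze.sense(dir: west) ~> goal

! 117. maze.move(dir: west) ~> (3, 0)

Answer: (3, 0)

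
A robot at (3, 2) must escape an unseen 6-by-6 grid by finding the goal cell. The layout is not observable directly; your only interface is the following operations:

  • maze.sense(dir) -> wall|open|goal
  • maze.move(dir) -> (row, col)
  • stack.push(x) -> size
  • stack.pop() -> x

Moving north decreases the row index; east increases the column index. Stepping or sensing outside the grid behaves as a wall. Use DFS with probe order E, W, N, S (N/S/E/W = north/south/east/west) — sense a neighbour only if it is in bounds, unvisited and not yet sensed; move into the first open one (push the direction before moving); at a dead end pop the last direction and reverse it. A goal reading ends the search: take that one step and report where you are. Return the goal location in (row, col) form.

Step: sense[dir: east]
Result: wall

Step: sense[dir: west]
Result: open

Step: push[x: west]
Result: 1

Step: move[dir: west]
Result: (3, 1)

Step: sense[dir: west]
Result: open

Step: push[x: west]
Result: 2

Step: move[dir: west]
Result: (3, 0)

Step: sense[dir: north]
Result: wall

Step: sense[dir: south]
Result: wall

Step: pop[]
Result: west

Step: move[dir: east]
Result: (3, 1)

Step: sense[dir: north]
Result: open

Step: push[x: north]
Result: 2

Step: move[dir: north]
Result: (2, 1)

Step: sense[dir: east]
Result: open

Step: push[x: east]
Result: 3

Step: move[dir: east]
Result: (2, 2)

Step: sense[dir: east]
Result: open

Step: push[x: east]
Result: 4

Step: move[dir: east]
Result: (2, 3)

Step: sense[dir: east]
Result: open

Step: push[x: east]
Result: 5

Step: move[dir: east]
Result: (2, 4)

Step: sense[dir: east]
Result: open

Step: push[x: east]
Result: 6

Step: move[dir: east]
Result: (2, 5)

Step: sense[dir: north]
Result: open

Step: push[x: north]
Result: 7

Step: move[dir: north]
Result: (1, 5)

Step: sense[dir: west]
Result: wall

Step: sense[dir: north]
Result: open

Step: push[x: north]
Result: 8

Step: move[dir: north]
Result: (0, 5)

Step: sense[dir: west]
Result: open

Step: push[x: west]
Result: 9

Step: move[dir: west]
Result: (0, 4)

Step: sense[dir: west]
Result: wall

Step: pop[]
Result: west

Step: move[dir: east]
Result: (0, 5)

Step: pop[]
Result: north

Step: move[dir: south]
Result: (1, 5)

Step: pop[]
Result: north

Step: move[dir: south]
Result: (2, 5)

Step: sense[dir: south]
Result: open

Step: push[x: south]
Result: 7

Step: move[dir: south]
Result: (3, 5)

Step: sense[dir: west]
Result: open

Step: push[x: west]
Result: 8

Step: move[dir: west]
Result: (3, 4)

Step: sense[dir: south]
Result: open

Step: push[x: south]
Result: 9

Step: move[dir: south]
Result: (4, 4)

Step: sense[dir: east]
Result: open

Step: push[x: east]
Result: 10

Step: move[dir: east]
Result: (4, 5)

Step: sense[dir: south]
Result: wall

Step: pop[]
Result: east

Step: move[dir: west]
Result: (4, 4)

Step: sense[dir: west]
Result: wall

Step: sense[dir: south]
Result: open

Step: push[x: south]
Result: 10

Step: move[dir: south]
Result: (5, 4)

Step: sense[dir: west]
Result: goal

Step: move[dir: west]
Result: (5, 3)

Answer: (5, 3)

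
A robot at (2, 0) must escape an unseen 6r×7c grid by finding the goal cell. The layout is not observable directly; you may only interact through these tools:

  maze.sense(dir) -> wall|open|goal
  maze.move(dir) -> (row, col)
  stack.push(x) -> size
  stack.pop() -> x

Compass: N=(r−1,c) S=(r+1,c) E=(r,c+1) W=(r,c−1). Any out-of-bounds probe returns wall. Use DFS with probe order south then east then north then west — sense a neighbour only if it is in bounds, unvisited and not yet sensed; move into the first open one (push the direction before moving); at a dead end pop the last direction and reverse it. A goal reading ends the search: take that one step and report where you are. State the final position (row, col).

-- maze.sense(dir=south) == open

-- stack.push(x=south) == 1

-- maze.move(dir=south) == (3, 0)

-- maze.sense(dir=south) == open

-- stack.push(x=south) == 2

-- maze.move(dir=south) == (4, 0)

-- maze.sense(dir=south) == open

-- stack.push(x=south) == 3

-- maze.move(dir=south) == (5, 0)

-- maze.sense(dir=east) == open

-- stack.push(x=east) == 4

-- maze.move(dir=east) == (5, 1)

-- maze.sense(dir=east) == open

-- stack.push(x=east) == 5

-- maze.move(dir=east) == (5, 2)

-- maze.sense(dir=east) == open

-- stack.push(x=east) == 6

-- maze.move(dir=east) == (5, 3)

-- maze.sense(dir=east) == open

-- stack.push(x=east) == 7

-- maze.move(dir=east) == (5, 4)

-- maze.sense(dir=east) == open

-- stack.push(x=east) == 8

-- maze.move(dir=east) == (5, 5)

-- maze.sense(dir=east) == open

-- stack.push(x=east) == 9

-- maze.move(dir=east) == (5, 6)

-- maze.sense(dir=north) == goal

-- maze.move(dir=north) == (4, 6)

Answer: (4, 6)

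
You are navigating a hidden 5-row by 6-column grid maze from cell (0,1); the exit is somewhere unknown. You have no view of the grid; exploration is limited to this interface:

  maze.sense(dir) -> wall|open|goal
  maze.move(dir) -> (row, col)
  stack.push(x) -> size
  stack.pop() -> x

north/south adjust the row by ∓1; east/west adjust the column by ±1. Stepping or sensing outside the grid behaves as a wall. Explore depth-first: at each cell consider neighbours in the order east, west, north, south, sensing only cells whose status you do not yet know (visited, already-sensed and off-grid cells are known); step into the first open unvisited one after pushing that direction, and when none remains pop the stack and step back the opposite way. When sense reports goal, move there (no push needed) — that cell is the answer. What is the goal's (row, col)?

>> maze.sense(east)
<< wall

>> maze.sense(west)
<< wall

>> maze.sense(south)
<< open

>> stack.push(south)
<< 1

>> maze.move(south)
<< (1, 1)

>> maze.sense(east)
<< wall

>> maze.sense(west)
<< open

>> stack.push(west)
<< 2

>> maze.move(west)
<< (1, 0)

>> maze.sense(south)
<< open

>> stack.push(south)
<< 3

>> maze.move(south)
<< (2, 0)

>> maze.sense(east)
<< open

>> stack.push(east)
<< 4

>> maze.move(east)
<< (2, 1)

>> maze.sense(east)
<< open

>> stack.push(east)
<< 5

>> maze.move(east)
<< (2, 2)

>> maze.sense(east)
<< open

>> stack.push(east)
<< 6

>> maze.move(east)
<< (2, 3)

>> maze.sense(east)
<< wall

>> maze.sense(north)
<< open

>> stack.push(north)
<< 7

>> maze.move(north)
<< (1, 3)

>> maze.sense(east)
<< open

>> stack.push(east)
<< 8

>> maze.move(east)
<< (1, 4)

>> maze.sense(east)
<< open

>> stack.push(east)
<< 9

>> maze.move(east)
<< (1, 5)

>> maze.sense(north)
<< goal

>> maze.move(north)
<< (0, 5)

Answer: (0, 5)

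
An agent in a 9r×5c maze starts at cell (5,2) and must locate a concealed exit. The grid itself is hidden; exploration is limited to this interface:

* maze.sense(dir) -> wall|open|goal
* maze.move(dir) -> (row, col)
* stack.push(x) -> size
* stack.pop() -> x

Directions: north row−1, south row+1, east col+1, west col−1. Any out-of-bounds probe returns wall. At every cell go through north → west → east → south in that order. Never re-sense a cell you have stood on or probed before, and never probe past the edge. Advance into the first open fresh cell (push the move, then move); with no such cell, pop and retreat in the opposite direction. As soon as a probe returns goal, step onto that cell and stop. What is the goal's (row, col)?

CALL sense[dir→north]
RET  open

CALL push[x→north]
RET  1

CALL move[dir→north]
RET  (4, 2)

CALL sense[dir→north]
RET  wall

CALL sense[dir→west]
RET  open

CALL push[x→west]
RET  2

CALL move[dir→west]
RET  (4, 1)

CALL sense[dir→north]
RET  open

CALL push[x→north]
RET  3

CALL move[dir→north]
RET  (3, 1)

CALL sense[dir→north]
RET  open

CALL push[x→north]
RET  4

CALL move[dir→north]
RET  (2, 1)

CALL sense[dir→north]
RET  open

CALL push[x→north]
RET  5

CALL move[dir→north]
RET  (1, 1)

CALL sense[dir→north]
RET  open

CALL push[x→north]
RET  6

CALL move[dir→north]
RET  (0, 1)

CALL sense[dir→west]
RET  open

CALL push[x→west]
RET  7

CALL move[dir→west]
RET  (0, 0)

CALL sense[dir→south]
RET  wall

CALL pop[]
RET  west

CALL move[dir→east]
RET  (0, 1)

CALL sense[dir→east]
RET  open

CALL push[x→east]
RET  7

CALL move[dir→east]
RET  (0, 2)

CALL sense[dir→east]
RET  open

CALL push[x→east]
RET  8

CALL move[dir→east]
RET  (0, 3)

CALL sense[dir→east]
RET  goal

CALL move[dir→east]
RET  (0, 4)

Answer: (0, 4)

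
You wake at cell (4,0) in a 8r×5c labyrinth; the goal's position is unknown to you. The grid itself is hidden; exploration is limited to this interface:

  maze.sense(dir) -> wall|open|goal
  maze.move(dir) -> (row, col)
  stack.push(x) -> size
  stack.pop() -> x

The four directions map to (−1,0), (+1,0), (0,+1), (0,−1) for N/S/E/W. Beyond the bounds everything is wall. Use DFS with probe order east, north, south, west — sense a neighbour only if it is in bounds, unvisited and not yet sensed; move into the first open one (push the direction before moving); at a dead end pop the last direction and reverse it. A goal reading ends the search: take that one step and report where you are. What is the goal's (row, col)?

-- 1. maze.sense(dir='east') => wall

-- 2. maze.sense(dir='north') => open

-- 3. stack.push(x='north') => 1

-- 4. maze.move(dir='north') => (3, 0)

-- 5. maze.sense(dir='east') => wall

-- 6. maze.sense(dir='north') => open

-- 7. stack.push(x='north') => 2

-- 8. maze.move(dir='north') => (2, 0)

-- 9. maze.sense(dir='east') => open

-- 10. stack.push(x='east') => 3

-- 11. maze.move(dir='east') => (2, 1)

-- 12. maze.sense(dir='east') => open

-- 13. stack.push(x='east') => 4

-- 14. maze.move(dir='east') => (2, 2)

-- 15. maze.sense(dir='east') => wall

-- 16. maze.sense(dir='north') => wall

-- 17. maze.sense(dir='south') => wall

-- 18. stack.pop() => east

-- 19. maze.move(dir='west') => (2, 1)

-- 20. maze.sense(dir='north') => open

-- 21. stack.push(x='north') => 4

-- 22. maze.move(dir='north') => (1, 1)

-- 23. maze.sense(dir='north') => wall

-- 24. maze.sense(dir='west') => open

-- 25. stack.push(x='west') => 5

-- 26. maze.move(dir='west') => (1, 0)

-- 27. maze.sense(dir='north') => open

-- 28. stack.push(x='north') => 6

-- 29. maze.move(dir='north') => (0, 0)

-- 30. stack.pop() => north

-- 31. maze.move(dir='south') => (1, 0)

-- 32. stack.pop() => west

-- 33. maze.move(dir='east') => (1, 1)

-- 34. stack.pop() => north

-- 35. maze.move(dir='south') => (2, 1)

-- 36. stack.pop() => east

-- 37. maze.move(dir='west') => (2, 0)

-- 38. stack.pop() => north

-- 39. maze.move(dir='south') => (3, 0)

-- 40. stack.pop() => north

-- 41. maze.move(dir='south') => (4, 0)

-- 42. maze.sense(dir='south') => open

-- 43. stack.push(x='south') => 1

-- 44. maze.move(dir='south') => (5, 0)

-- 45. maze.sense(dir='east') => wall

-- 46. maze.sense(dir='south') => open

-- 47. stack.push(x='south') => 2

-- 48. maze.move(dir='south') => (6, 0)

-- 49. maze.sense(dir='east') => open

-- 50. stack.push(x='east') => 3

-- 51. maze.move(dir='east') => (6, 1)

-- 52. maze.sense(dir='east') => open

-- 53. stack.push(x='east') => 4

-- 54. maze.move(dir='east') => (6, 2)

-- 55. maze.sense(dir='east') => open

-- 56. stack.push(x='east') => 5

-- 57. maze.move(dir='east') => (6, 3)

-- 58. maze.sense(dir='east') => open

-- 59. stack.push(x='east') => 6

-- 60. maze.move(dir='east') => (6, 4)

-- 61. maze.sense(dir='north') => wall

-- 62. maze.sense(dir='south') => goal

-- 63. maze.move(dir='south') => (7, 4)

Answer: (7, 4)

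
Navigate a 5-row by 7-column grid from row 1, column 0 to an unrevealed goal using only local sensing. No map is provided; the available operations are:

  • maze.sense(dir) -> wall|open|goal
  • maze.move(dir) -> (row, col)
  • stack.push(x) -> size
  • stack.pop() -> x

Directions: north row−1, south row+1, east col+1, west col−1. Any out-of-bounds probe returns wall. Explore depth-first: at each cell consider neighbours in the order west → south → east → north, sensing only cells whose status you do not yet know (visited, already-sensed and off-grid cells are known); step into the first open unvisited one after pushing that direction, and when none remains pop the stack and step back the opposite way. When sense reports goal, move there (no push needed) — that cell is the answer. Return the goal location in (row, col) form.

>>> maze.sense dir: south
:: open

>>> stack.push x: south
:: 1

>>> maze.move dir: south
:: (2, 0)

>>> maze.sense dir: south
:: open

>>> stack.push x: south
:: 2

>>> maze.move dir: south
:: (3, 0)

>>> maze.sense dir: south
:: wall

>>> maze.sense dir: east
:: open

>>> stack.push x: east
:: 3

>>> maze.move dir: east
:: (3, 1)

>>> maze.sense dir: south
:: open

>>> stack.push x: south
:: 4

>>> maze.move dir: south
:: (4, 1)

>>> maze.sense dir: east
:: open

>>> stack.push x: east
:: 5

>>> maze.move dir: east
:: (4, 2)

>>> maze.sense dir: east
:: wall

>>> maze.sense dir: north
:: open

>>> stack.push x: north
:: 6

>>> maze.move dir: north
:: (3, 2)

>>> maze.sense dir: east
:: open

>>> stack.push x: east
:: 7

>>> maze.move dir: east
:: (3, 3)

>>> maze.sense dir: east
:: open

>>> stack.push x: east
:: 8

>>> maze.move dir: east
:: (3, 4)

>>> maze.sense dir: south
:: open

>>> stack.push x: south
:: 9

>>> maze.move dir: south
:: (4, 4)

>>> maze.sense dir: east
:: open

>>> stack.push x: east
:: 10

>>> maze.move dir: east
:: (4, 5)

>>> maze.sense dir: east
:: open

>>> stack.push x: east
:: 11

>>> maze.move dir: east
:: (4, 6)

>>> maze.sense dir: north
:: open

>>> stack.push x: north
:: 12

>>> maze.move dir: north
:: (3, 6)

>>> maze.sense dir: west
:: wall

>>> maze.sense dir: north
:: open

>>> stack.push x: north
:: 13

>>> maze.move dir: north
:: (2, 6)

>>> maze.sense dir: west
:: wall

>>> maze.sense dir: north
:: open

>>> stack.push x: north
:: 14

>>> maze.move dir: north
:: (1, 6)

>>> maze.sense dir: west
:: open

>>> stack.push x: west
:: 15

>>> maze.move dir: west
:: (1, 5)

>>> maze.sense dir: west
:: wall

>>> maze.sense dir: north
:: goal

>>> maze.move dir: north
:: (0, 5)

Answer: (0, 5)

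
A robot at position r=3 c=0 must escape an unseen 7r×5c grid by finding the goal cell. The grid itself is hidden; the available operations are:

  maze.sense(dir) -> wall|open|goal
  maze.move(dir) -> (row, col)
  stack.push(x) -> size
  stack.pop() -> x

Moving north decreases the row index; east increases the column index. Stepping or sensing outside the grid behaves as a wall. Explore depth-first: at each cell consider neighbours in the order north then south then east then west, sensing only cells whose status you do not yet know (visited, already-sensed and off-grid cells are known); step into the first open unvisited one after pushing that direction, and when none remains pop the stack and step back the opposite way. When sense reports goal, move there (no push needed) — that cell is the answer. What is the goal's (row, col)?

Using maze.sense(dir=north), giving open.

Using stack.push(x=north), and observe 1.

Now I run maze.move(dir=north), : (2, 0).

Now I run maze.sense(dir=north), — result: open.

Next I call stack.push(x=north), and see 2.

Invoking maze.move(dir=north), and see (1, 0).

I try maze.sense(dir=north), → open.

Next I call stack.push(x=north), → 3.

Invoking maze.move(dir=north), which returns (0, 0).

I run maze.sense(dir=east), yielding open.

Invoking stack.push(x=east), and get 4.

I call maze.move(dir=east), → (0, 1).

Next I call maze.sense(dir=south), which returns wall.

Invoking maze.sense(dir=east), yielding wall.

Then stack.pop(), — result: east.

Then maze.move(dir=west), and get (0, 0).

I try stack.pop, giving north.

I invoke maze.move(dir=south), and get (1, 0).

I use stack.pop(), → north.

I run maze.move(dir=south), and observe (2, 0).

I try maze.sense(dir=east), and observe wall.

Then stack.pop, and get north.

I invoke maze.move(dir=south), yielding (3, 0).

I use maze.sense(dir=south), giving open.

Invoking stack.push(x=south), giving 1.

Then maze.move(dir=south), and observe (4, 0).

I use maze.sense(dir=south), and see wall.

Using maze.sense(dir=east), and observe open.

Calling stack.push(x=east), yielding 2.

Invoking maze.move(dir=east), and get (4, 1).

Then maze.sense(dir=north), : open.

Calling stack.push(x=north), and get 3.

I call maze.move(dir=north), and see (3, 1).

I call maze.sense(dir=east), — result: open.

Calling stack.push(x=east), : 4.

I invoke maze.move(dir=east), — result: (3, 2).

I use maze.sense(dir=north), → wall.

I run maze.sense(dir=south), yielding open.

Using stack.push(x=south), and get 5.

I use maze.move(dir=south), → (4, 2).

I use maze.sense(dir=south), which returns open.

Next I call stack.push(x=south), — result: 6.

Invoking maze.move(dir=south), yielding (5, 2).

Invoking maze.sense(dir=south), : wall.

Then maze.sense(dir=east), yielding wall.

Then maze.sense(dir=west), yielding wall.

Then stack.pop, → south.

I run maze.move(dir=north), → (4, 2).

Now I run maze.sense(dir=east), yielding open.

Now I run stack.push(x=east), and get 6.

Calling maze.move(dir=east), yielding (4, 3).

Invoking maze.sense(dir=north), → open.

I invoke stack.push(x=north), and see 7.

Using maze.move(dir=north), : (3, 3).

Then maze.sense(dir=north), yielding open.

I invoke stack.push(x=north), and get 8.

Now I run maze.move(dir=north), giving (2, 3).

I invoke maze.sense(dir=north), — result: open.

I run stack.push(x=north), yielding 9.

I call maze.move(dir=north), which returns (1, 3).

Using maze.sense(dir=north), : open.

Using stack.push(x=north), and see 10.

Using maze.move(dir=north), : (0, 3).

I invoke maze.sense(dir=east), and observe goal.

Invoking maze.move(dir=east), : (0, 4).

Answer: (0, 4)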